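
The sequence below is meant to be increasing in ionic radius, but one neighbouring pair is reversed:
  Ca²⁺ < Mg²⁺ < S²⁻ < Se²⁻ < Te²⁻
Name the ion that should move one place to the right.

Scanning neighbour by neighbour, only Ca²⁺/Mg²⁺ violates a trend: both in group 2 with the same charge; Mg²⁺ (period 3) has the smaller radius. That makes Ca²⁺ the one sitting a position early relative to where it belongs.

Ca²⁺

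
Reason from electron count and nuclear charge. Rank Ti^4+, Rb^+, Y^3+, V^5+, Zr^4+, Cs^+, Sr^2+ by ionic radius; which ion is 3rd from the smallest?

Electron counts and nuclear charges: V^5+ has 18 e⁻ (Z=23), Ti^4+ has 18 e⁻ (Z=22), Zr^4+ has 36 e⁻ (Z=40), Y^3+ has 36 e⁻ (Z=39), Sr^2+ has 36 e⁻ (Z=38), Rb^+ has 36 e⁻ (Z=37), Cs^+ has 54 e⁻ (Z=55). V^5+ < Ti^4+ (both 18 e⁻, Z=23>22); Ti^4+ < Zr^4+ (same group, 1 shell fewer); Zr^4+ < Y^3+ (both 36 e⁻, Z=40>39); Y^3+ < Sr^2+ (both 36 e⁻, Z=39>38); Sr^2+ < Rb^+ (both 36 e⁻, Z=38>37); Rb^+ < Cs^+ (same group, 1 shell fewer).
That gives V^5+ < Ti^4+ < Zr^4+ < Y^3+ < Sr^2+ < Rb^+ < Cs^+. From the smallest end, number 3 is Zr^4+.

Zr^4+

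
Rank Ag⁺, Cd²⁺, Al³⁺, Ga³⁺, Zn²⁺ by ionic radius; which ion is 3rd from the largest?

Zn²⁺

First list Z and electron count for each: Al³⁺ has 10 e⁻ (Z=13), Ga³⁺ has 28 e⁻ (Z=31), Zn²⁺ has 28 e⁻ (Z=30), Cd²⁺ has 46 e⁻ (Z=48), Ag⁺ has 46 e⁻ (Z=47). Al³⁺ < Ga³⁺ (same group, period 3 vs 4); Ga³⁺ < Zn²⁺ (both 28 e⁻, Z=31>30); Zn²⁺ < Cd²⁺ (same group, period 4 vs 5); Cd²⁺ < Ag⁺ (both 46 e⁻, Z=48>47).
Ordering: Al³⁺ < Ga³⁺ < Zn²⁺ < Cd²⁺ < Ag⁺. The 3rd largest is Zn²⁺.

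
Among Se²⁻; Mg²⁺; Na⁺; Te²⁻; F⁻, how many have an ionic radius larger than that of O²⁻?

Mg²⁺: 10 e⁻, Z=12, Na⁺: 10 e⁻, Z=11, F⁻: 10 e⁻, Z=9, O²⁻: 10 e⁻, Z=8, Se²⁻: 36 e⁻, Z=34, Te²⁻: 54 e⁻, Z=52. Mg²⁺ < Na⁺ (isoelectronic, higher Z=12 is smaller); Na⁺ < F⁻ (both 10 e⁻, Z=11>9); F⁻ < O²⁻ (isoelectronic, higher Z=9 is smaller); O²⁻ < Se²⁻ (same group, 2 shells fewer); Se²⁻ < Te²⁻ (same group, period 4 vs 5).
Placing each against O²⁻: smaller — Mg²⁺, Na⁺, F⁻; larger — Se²⁻, Te²⁻. So 2 are larger.

2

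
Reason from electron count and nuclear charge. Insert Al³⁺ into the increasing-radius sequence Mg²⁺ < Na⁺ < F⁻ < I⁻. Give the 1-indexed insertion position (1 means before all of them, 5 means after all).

Al³⁺ (Z=13, 10 e⁻), Mg²⁺ (Z=12, 10 e⁻), Na⁺ (Z=11, 10 e⁻), F⁻ (Z=9, 10 e⁻), I⁻ (Z=53, 54 e⁻). Al³⁺ < Mg²⁺ (isoelectronic, higher Z=13 is smaller); Mg²⁺ < Na⁺ (isoelectronic, higher Z=12 is smaller); Na⁺ < F⁻ (isoelectronic, higher Z=11 is smaller); F⁻ < I⁻ (same group, period 2 vs 5).
Putting Al³⁺ in gives Al³⁺ < Mg²⁺ < Na⁺ < F⁻ < I⁻; it lands at slot 1.

1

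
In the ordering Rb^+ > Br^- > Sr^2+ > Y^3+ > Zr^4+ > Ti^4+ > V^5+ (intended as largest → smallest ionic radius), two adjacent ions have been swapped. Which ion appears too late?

Scanning neighbour by neighbour, only Rb^+/Br^- violates a trend: both have 36 electrons but Z(Rb)=37 > Z(Br)=35, so Rb^+ should be the smaller of the two. That makes Br^- the one sitting a position late relative to where it belongs.

Br^-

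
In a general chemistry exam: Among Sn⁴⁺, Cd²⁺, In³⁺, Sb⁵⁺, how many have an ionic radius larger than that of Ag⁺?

All of these have 46 electrons (isoelectronic). With the same electron cloud, the ion with the most protons pulls it in tightest. Nuclear charges: Sb⁵⁺ (Z=51), Sn⁴⁺ (Z=50), In³⁺ (Z=49), Cd²⁺ (Z=48), Ag⁺ (Z=47). Highest Z is smallest.
Placing each against Ag⁺: smaller — Sb⁵⁺, Sn⁴⁺, In³⁺, Cd²⁺; larger — none. So 0 are larger.

0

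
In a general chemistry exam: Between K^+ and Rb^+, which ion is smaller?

K^+

All are in the same group with charge +1. Radius grows down the group as n (the outermost shell) increases.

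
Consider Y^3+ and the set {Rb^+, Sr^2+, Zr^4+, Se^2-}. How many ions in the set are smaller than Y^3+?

These species are isoelectronic with 36 electrons. The only difference is the number of protons: Zr^4+ (Z=40), Y^3+ (Z=39), Sr^2+ (Z=38), Rb^+ (Z=37), Se^2- (Z=34). The strongest nuclear pull (Zr^4+) gives the smallest ion.
Relative to Y^3+, the ions that are smaller are Zr^4+. That's 1.

1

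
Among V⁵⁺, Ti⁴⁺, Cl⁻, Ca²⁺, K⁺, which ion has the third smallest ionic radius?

Ca²⁺

Isoelectronic series (18 e⁻ each). Size is set by nuclear charge: more protons means a smaller ion. V⁵⁺ (Z=23), Ti⁴⁺ (Z=22), Ca²⁺ (Z=20), K⁺ (Z=19), Cl⁻ (Z=17).
Full ascending order: V⁵⁺ < Ti⁴⁺ < Ca²⁺ < K⁺ < Cl⁻. Counting from the smallest, position 3 is Ca²⁺.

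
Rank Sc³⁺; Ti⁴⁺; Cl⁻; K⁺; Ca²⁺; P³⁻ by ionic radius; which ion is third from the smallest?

Ca²⁺

These species are isoelectronic with 18 electrons. The only difference is the number of protons: Ti⁴⁺ (Z=22), Sc³⁺ (Z=21), Ca²⁺ (Z=20), K⁺ (Z=19), Cl⁻ (Z=17), P³⁻ (Z=15). The strongest nuclear pull (Ti⁴⁺) gives the smallest ion.
Ordering: Ti⁴⁺ < Sc³⁺ < Ca²⁺ < K⁺ < Cl⁻ < P³⁻. The third smallest is Ca²⁺.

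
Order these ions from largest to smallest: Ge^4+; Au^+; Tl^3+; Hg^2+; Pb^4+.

Au^+ > Hg^2+ > Tl^3+ > Pb^4+ > Ge^4+

Work out protons and electrons: Ge^4+: 28 e⁻, Z=32, Pb^4+: 78 e⁻, Z=82, Tl^3+: 78 e⁻, Z=81, Hg^2+: 78 e⁻, Z=80, Au^+: 78 e⁻, Z=79. Ge^4+ < Pb^4+ (same group, period 4 vs 6); Pb^4+ < Tl^3+ (both 78 e⁻, Z=82>81); Tl^3+ < Hg^2+ (both 78 e⁻, Z=81>80); Hg^2+ < Au^+ (isoelectronic, higher Z=80 is smaller).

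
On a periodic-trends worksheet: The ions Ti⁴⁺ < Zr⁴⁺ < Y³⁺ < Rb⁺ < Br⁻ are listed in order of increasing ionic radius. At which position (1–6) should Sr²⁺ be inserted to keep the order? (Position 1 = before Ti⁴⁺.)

Electron counts and nuclear charges: Ti⁴⁺: 18 e⁻, Z=22, Zr⁴⁺: 36 e⁻, Z=40, Y³⁺: 36 e⁻, Z=39, Sr²⁺: 36 e⁻, Z=38, Rb⁺: 36 e⁻, Z=37, Br⁻: 36 e⁻, Z=35. Ti⁴⁺ < Zr⁴⁺ (same group, period 4 vs 5); Zr⁴⁺ < Y³⁺ (both 36 e⁻, Z=40>39); Y³⁺ < Sr²⁺ (both 36 e⁻, Z=39>38); Sr²⁺ < Rb⁺ (isoelectronic, higher Z=38 is smaller); Rb⁺ < Br⁻ (isoelectronic, higher Z=37 is smaller).
Putting Sr²⁺ in gives Ti⁴⁺ < Zr⁴⁺ < Y³⁺ < Sr²⁺ < Rb⁺ < Br⁻; it lands at slot 4.

4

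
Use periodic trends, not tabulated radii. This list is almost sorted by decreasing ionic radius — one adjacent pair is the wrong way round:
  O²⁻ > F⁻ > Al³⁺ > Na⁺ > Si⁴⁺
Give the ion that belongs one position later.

Check each adjacent pair. Al³⁺ and Na⁺ are reversed: they are isoelectronic (10 e⁻) and Al has more protons than Na (13 vs 11), making Al³⁺ smaller. No other neighbouring pair contradicts the periodic trends, so Al³⁺ is the ion listed too early.

Al³⁺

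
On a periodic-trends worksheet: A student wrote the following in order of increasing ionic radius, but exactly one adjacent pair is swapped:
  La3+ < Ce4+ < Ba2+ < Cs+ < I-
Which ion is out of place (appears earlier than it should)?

The pair La3+, Ce4+ is the wrong way round — both have 54 electrons but Z(Ce)=58 > Z(La)=57, so Ce4+ should be the smaller of the two. All other adjacent pairs agree with periodic trends, so La3+ is the misplaced ion.

La3+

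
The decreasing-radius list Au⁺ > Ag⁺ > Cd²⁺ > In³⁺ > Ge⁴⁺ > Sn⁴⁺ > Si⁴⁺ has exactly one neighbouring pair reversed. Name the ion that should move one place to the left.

Sn⁴⁺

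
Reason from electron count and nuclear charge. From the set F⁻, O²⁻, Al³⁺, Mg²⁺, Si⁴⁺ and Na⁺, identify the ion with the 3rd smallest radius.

Mg²⁺

Isoelectronic series (10 e⁻ each). Size is set by nuclear charge: more protons means a smaller ion. Si⁴⁺ (Z=14), Al³⁺ (Z=13), Mg²⁺ (Z=12), Na⁺ (Z=11), F⁻ (Z=9), O²⁻ (Z=8).
So the order is Si⁴⁺ < Al³⁺ < Mg²⁺ < Na⁺ < F⁻ < O²⁻; the 3rd-smallest ion is Mg²⁺.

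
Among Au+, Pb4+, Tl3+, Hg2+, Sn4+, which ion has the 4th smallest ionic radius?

Sn4+ has 46 e⁻ (Z=50), Pb4+ has 78 e⁻ (Z=82), Tl3+ has 78 e⁻ (Z=81), Hg2+ has 78 e⁻ (Z=80), Au+ has 78 e⁻ (Z=79). Sn4+ < Pb4+ (same group, period 5 vs 6); Pb4+ < Tl3+ (isoelectronic, higher Z=82 is smaller); Tl3+ < Hg2+ (both 78 e⁻, Z=81>80); Hg2+ < Au+ (isoelectronic, higher Z=80 is smaller).
Ordering: Sn4+ < Pb4+ < Tl3+ < Hg2+ < Au+. The 4th smallest is Hg2+.

Hg2+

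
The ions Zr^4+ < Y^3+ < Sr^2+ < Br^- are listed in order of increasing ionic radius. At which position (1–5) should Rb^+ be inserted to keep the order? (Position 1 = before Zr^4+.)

These species are isoelectronic with 36 electrons. The only difference is the number of protons: Zr^4+ (Z=40), Y^3+ (Z=39), Sr^2+ (Z=38), Rb^+ (Z=37), Br^- (Z=35). The strongest nuclear pull (Zr^4+) gives the smallest ion.
Merged order: Zr^4+ < Y^3+ < Sr^2+ < Rb^+ < Br^- — Rb^+ is number 4.

4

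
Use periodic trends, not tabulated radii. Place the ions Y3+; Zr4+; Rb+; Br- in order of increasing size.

Zr4+ < Y3+ < Rb+ < Br-

Each ion has 36 electrons. The ranking follows nuclear charge in reverse — greater Z gives a smaller radius. Zr4+ (Z=40), Y3+ (Z=39), Rb+ (Z=37), Br- (Z=35).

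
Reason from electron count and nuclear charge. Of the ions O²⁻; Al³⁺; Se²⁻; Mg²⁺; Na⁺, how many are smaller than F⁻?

3

Al³⁺ has 10 e⁻ (Z=13), Mg²⁺ has 10 e⁻ (Z=12), Na⁺ has 10 e⁻ (Z=11), F⁻ has 10 e⁻ (Z=9), O²⁻ has 10 e⁻ (Z=8), Se²⁻ has 36 e⁻ (Z=34). Al³⁺ < Mg²⁺ (isoelectronic, higher Z=13 is smaller); Mg²⁺ < Na⁺ (isoelectronic, higher Z=12 is smaller); Na⁺ < F⁻ (both 10 e⁻, Z=11>9); F⁻ < O²⁻ (isoelectronic, higher Z=9 is smaller); O²⁻ < Se²⁻ (same group, period 2 vs 4).
Overall: Al³⁺ < Mg²⁺ < Na⁺ < F⁻ < O²⁻ < Se²⁻. F⁻ has 3 below it and 2 above. Count: 3.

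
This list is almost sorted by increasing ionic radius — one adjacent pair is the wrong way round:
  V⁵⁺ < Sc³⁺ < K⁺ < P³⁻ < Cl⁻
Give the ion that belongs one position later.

P³⁻

Compare adjacent ions: they are isoelectronic (18 e⁻) and Cl has more protons than P (17 vs 15), making Cl⁻ smaller — yet in this increasing list P³⁻ sits before Cl⁻. Nothing else is reversed, so P³⁻ should move one place to the right.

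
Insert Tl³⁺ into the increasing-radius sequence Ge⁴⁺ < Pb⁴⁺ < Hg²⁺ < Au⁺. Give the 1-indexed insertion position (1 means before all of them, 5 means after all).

Ge⁴⁺ (Z=32, 28 e⁻), Pb⁴⁺ (Z=82, 78 e⁻), Tl³⁺ (Z=81, 78 e⁻), Hg²⁺ (Z=80, 78 e⁻), Au⁺ (Z=79, 78 e⁻). Ge⁴⁺ < Pb⁴⁺ (same group, period 4 vs 6); Pb⁴⁺ < Tl³⁺ (isoelectronic, higher Z=82 is smaller); Tl³⁺ < Hg²⁺ (isoelectronic, higher Z=81 is smaller); Hg²⁺ < Au⁺ (isoelectronic, higher Z=80 is smaller).
Merged order: Ge⁴⁺ < Pb⁴⁺ < Tl³⁺ < Hg²⁺ < Au⁺ — Tl³⁺ is number 3.

3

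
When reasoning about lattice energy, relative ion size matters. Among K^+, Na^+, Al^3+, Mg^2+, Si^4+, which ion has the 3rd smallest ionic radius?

Electron counts and nuclear charges: Si^4+: 10 e⁻, Z=14, Al^3+: 10 e⁻, Z=13, Mg^2+: 10 e⁻, Z=12, Na^+: 10 e⁻, Z=11, K^+: 18 e⁻, Z=19. Si^4+ < Al^3+ (isoelectronic, higher Z=14 is smaller); Al^3+ < Mg^2+ (both 10 e⁻, Z=13>12); Mg^2+ < Na^+ (isoelectronic, higher Z=12 is smaller); Na^+ < K^+ (same group, period 3 vs 4).
So the order is Si^4+ < Al^3+ < Mg^2+ < Na^+ < K^+; the 3rd-smallest ion is Mg^2+.

Mg^2+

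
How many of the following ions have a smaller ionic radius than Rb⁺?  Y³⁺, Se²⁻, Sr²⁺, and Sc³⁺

Electron counts and nuclear charges: Sc³⁺ has 18 e⁻ (Z=21), Y³⁺ has 36 e⁻ (Z=39), Sr²⁺ has 36 e⁻ (Z=38), Rb⁺ has 36 e⁻ (Z=37), Se²⁻ has 36 e⁻ (Z=34). Sc³⁺ < Y³⁺ (same group, 1 shell fewer); Y³⁺ < Sr²⁺ (both 36 e⁻, Z=39>38); Sr²⁺ < Rb⁺ (isoelectronic, higher Z=38 is smaller); Rb⁺ < Se²⁻ (isoelectronic, higher Z=37 is smaller).
Ordering all of them (including Rb⁺) by radius gives Sc³⁺ < Y³⁺ < Sr²⁺ < Rb⁺ < Se²⁻. So 3 are smaller.

3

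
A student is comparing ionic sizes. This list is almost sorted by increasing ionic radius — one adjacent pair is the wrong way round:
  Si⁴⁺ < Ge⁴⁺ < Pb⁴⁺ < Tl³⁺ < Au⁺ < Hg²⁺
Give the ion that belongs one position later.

Scanning neighbour by neighbour, only Au⁺/Hg²⁺ violates a trend: Hg²⁺ and Au⁺ share 78 electrons; the higher nuclear charge on Hg (Z=80) contracts it more, so Hg²⁺ < Au⁺. That makes Au⁺ the one sitting a position early relative to where it belongs.

Au⁺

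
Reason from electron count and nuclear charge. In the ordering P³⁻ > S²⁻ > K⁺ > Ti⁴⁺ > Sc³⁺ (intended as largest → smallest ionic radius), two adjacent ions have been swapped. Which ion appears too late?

Sc³⁺

Check each adjacent pair. Ti⁴⁺ and Sc³⁺ are reversed: they are isoelectronic (18 e⁻) and Ti has more protons than Sc (22 vs 21), making Ti⁴⁺ smaller. No other neighbouring pair contradicts the periodic trends, so Sc³⁺ is the ion listed too late.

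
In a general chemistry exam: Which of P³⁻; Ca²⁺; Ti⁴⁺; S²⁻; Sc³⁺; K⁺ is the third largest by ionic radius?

K⁺

Each ion has 18 electrons. The ranking follows nuclear charge in reverse — greater Z gives a smaller radius. Ti⁴⁺ (Z=22), Sc³⁺ (Z=21), Ca²⁺ (Z=20), K⁺ (Z=19), S²⁻ (Z=16), P³⁻ (Z=15).
So the order is Ti⁴⁺ < Sc³⁺ < Ca²⁺ < K⁺ < S²⁻ < P³⁻; the 3rd-largest ion is K⁺.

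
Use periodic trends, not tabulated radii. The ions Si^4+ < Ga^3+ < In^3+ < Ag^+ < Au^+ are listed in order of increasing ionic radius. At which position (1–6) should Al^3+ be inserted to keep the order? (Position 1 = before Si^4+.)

2

First list Z and electron count for each: Si^4+ has 10 e⁻ (Z=14), Al^3+ has 10 e⁻ (Z=13), Ga^3+ has 28 e⁻ (Z=31), In^3+ has 46 e⁻ (Z=49), Ag^+ has 46 e⁻ (Z=47), Au^+ has 78 e⁻ (Z=79). Si^4+ < Al^3+ (both 10 e⁻, Z=14>13); Al^3+ < Ga^3+ (same group, period 3 vs 4); Ga^3+ < In^3+ (same group, period 4 vs 5); In^3+ < Ag^+ (isoelectronic, higher Z=49 is smaller); Ag^+ < Au^+ (same group, period 5 vs 6).
Merged order: Si^4+ < Al^3+ < Ga^3+ < In^3+ < Ag^+ < Au^+ — Al^3+ is number 2.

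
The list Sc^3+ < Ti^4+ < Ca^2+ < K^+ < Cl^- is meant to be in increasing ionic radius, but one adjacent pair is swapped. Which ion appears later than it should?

Scanning neighbour by neighbour, only Sc^3+/Ti^4+ violates a trend: they are isoelectronic (18 e⁻) and Ti has more protons than Sc (22 vs 21), making Ti^4+ smaller. That makes Ti^4+ the one sitting a position late relative to where it belongs.

Ti^4+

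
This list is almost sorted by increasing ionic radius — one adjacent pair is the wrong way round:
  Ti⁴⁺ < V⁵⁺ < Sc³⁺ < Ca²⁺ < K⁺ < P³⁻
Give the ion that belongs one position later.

Ti⁴⁺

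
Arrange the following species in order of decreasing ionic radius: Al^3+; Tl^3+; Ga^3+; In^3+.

Tl^3+ > In^3+ > Ga^3+ > Al^3+

Same group, same charge. Going down the group adds an extra shell of electrons, so the ion gets larger: Al^3+ is highest in the group and smallest.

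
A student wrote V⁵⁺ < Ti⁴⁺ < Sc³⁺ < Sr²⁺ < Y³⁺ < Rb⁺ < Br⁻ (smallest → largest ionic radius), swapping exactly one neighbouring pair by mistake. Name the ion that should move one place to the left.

The pair Sr²⁺, Y³⁺ is the wrong way round — both have 36 electrons but Z(Y)=39 > Z(Sr)=38, so Y³⁺ should be the smaller of the two. All other adjacent pairs agree with periodic trends, so Y³⁺ is the misplaced ion.

Y³⁺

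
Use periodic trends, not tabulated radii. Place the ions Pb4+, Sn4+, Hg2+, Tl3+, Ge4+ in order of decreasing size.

Hg2+ > Tl3+ > Pb4+ > Sn4+ > Ge4+

Electron counts and nuclear charges: Ge4+ has 28 e⁻ (Z=32), Sn4+ has 46 e⁻ (Z=50), Pb4+ has 78 e⁻ (Z=82), Tl3+ has 78 e⁻ (Z=81), Hg2+ has 78 e⁻ (Z=80). Ge4+ < Sn4+ (same group, 1 shell fewer); Sn4+ < Pb4+ (same group, 1 shell fewer); Pb4+ < Tl3+ (isoelectronic, higher Z=82 is smaller); Tl3+ < Hg2+ (both 78 e⁻, Z=81>80).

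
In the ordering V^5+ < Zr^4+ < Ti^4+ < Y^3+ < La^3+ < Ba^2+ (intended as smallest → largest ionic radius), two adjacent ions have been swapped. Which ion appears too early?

Compare adjacent ions: both in group 4 with the same charge; Ti^4+ (period 4) has the smaller radius — yet in this increasing list Zr^4+ sits before Ti^4+. Nothing else is reversed, so Zr^4+ should move one place to the right.

Zr^4+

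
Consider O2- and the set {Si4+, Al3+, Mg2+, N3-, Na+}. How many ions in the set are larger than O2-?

1

Isoelectronic series (10 e⁻ each). Size is set by nuclear charge: more protons means a smaller ion. Si4+ (Z=14), Al3+ (Z=13), Mg2+ (Z=12), Na+ (Z=11), O2- (Z=8), N3- (Z=7).
Ordering all of them (including O2-) by radius gives Si4+ < Al3+ < Mg2+ < Na+ < O2- < N3-. Count: 1.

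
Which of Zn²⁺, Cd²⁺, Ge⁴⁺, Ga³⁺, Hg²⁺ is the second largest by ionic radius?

Cd²⁺

Work out protons and electrons: Ge⁴⁺ (Z=32, 28 e⁻), Ga³⁺ (Z=31, 28 e⁻), Zn²⁺ (Z=30, 28 e⁻), Cd²⁺ (Z=48, 46 e⁻), Hg²⁺ (Z=80, 78 e⁻). Ge⁴⁺ < Ga³⁺ (both 28 e⁻, Z=32>31); Ga³⁺ < Zn²⁺ (both 28 e⁻, Z=31>30); Zn²⁺ < Cd²⁺ (same group, period 4 vs 5); Cd²⁺ < Hg²⁺ (same group, 1 shell fewer).
That gives Ge⁴⁺ < Ga³⁺ < Zn²⁺ < Cd²⁺ < Hg²⁺. From the largest end, number 2 is Cd²⁺.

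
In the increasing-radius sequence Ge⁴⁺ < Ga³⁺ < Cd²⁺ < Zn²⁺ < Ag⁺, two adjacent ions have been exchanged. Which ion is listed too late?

Zn²⁺

Compare adjacent ions: both in group 12 with the same charge; Zn²⁺ (period 4) has the smaller radius — yet in this increasing list Cd²⁺ sits before Zn²⁺. Nothing else is reversed, so Zn²⁺ should move one place to the left.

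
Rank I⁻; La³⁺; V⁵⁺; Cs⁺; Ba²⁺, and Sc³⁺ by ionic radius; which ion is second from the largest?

Cs⁺

V⁵⁺: 18 e⁻, Z=23, Sc³⁺: 18 e⁻, Z=21, La³⁺: 54 e⁻, Z=57, Ba²⁺: 54 e⁻, Z=56, Cs⁺: 54 e⁻, Z=55, I⁻: 54 e⁻, Z=53. V⁵⁺ < Sc³⁺ (isoelectronic, higher Z=23 is smaller); Sc³⁺ < La³⁺ (same group, 2 shells fewer); La³⁺ < Ba²⁺ (isoelectronic, higher Z=57 is smaller); Ba²⁺ < Cs⁺ (isoelectronic, higher Z=56 is smaller); Cs⁺ < I⁻ (isoelectronic, higher Z=55 is smaller).
Ordering: V⁵⁺ < Sc³⁺ < La³⁺ < Ba²⁺ < Cs⁺ < I⁻. The second largest is Cs⁺.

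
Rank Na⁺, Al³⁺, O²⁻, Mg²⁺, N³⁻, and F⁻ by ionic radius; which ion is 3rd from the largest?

F⁻

These species are isoelectronic with 10 electrons. The only difference is the number of protons: Al³⁺ (Z=13), Mg²⁺ (Z=12), Na⁺ (Z=11), F⁻ (Z=9), O²⁻ (Z=8), N³⁻ (Z=7). The strongest nuclear pull (Al³⁺) gives the smallest ion.
So the order is Al³⁺ < Mg²⁺ < Na⁺ < F⁻ < O²⁻ < N³⁻; the 3rd-largest ion is F⁻.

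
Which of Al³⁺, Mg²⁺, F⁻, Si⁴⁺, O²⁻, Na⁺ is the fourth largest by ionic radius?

Each ion has 10 electrons. The ranking follows nuclear charge in reverse — greater Z gives a smaller radius. Si⁴⁺ (Z=14), Al³⁺ (Z=13), Mg²⁺ (Z=12), Na⁺ (Z=11), F⁻ (Z=9), O²⁻ (Z=8).
That gives Si⁴⁺ < Al³⁺ < Mg²⁺ < Na⁺ < F⁻ < O²⁻. From the largest end, number 4 is Mg²⁺.

Mg²⁺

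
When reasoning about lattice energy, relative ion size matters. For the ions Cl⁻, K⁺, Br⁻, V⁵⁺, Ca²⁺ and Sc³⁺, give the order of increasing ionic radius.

V⁵⁺ < Sc³⁺ < Ca²⁺ < K⁺ < Cl⁻ < Br⁻

V⁵⁺ has 18 e⁻ (Z=23), Sc³⁺ has 18 e⁻ (Z=21), Ca²⁺ has 18 e⁻ (Z=20), K⁺ has 18 e⁻ (Z=19), Cl⁻ has 18 e⁻ (Z=17), Br⁻ has 36 e⁻ (Z=35). V⁵⁺ < Sc³⁺ (isoelectronic, higher Z=23 is smaller); Sc³⁺ < Ca²⁺ (both 18 e⁻, Z=21>20); Ca²⁺ < K⁺ (isoelectronic, higher Z=20 is smaller); K⁺ < Cl⁻ (both 18 e⁻, Z=19>17); Cl⁻ < Br⁻ (same group, 1 shell fewer).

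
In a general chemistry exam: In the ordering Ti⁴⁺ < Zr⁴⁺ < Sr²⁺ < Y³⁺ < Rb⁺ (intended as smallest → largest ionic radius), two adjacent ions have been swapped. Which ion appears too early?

Sr²⁺

The pair Sr²⁺, Y³⁺ is the wrong way round — they are isoelectronic (36 e⁻) and Y has more protons than Sr (39 vs 38), making Y³⁺ smaller. All other adjacent pairs agree with periodic trends, so Sr²⁺ is the misplaced ion.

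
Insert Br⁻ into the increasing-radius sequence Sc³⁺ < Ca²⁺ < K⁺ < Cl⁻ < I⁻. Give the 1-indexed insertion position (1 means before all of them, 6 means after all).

First list Z and electron count for each: Sc³⁺ has 18 e⁻ (Z=21), Ca²⁺ has 18 e⁻ (Z=20), K⁺ has 18 e⁻ (Z=19), Cl⁻ has 18 e⁻ (Z=17), Br⁻ has 36 e⁻ (Z=35), I⁻ has 54 e⁻ (Z=53). Sc³⁺ < Ca²⁺ (isoelectronic, higher Z=21 is smaller); Ca²⁺ < K⁺ (isoelectronic, higher Z=20 is smaller); K⁺ < Cl⁻ (isoelectronic, higher Z=19 is smaller); Cl⁻ < Br⁻ (same group, period 3 vs 4); Br⁻ < I⁻ (same group, period 4 vs 5).
The complete sequence is Sc³⁺ < Ca²⁺ < K⁺ < Cl⁻ < Br⁻ < I⁻. Br⁻ sits at position 5.

5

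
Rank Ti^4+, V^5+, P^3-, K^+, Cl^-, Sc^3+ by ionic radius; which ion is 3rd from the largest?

Isoelectronic series (18 e⁻ each). Size is set by nuclear charge: more protons means a smaller ion. V^5+ (Z=23), Ti^4+ (Z=22), Sc^3+ (Z=21), K^+ (Z=19), Cl^- (Z=17), P^3- (Z=15).
So the order is V^5+ < Ti^4+ < Sc^3+ < K^+ < Cl^- < P^3-; the 3rd-largest ion is K^+.

K^+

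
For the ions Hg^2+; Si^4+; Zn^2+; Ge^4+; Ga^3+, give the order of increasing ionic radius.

Electron counts and nuclear charges: Si^4+: 10 e⁻, Z=14, Ge^4+: 28 e⁻, Z=32, Ga^3+: 28 e⁻, Z=31, Zn^2+: 28 e⁻, Z=30, Hg^2+: 78 e⁻, Z=80. Si^4+ < Ge^4+ (same group, period 3 vs 4); Ge^4+ < Ga^3+ (isoelectronic, higher Z=32 is smaller); Ga^3+ < Zn^2+ (both 28 e⁻, Z=31>30); Zn^2+ < Hg^2+ (same group, period 4 vs 6).

Si^4+ < Ge^4+ < Ga^3+ < Zn^2+ < Hg^2+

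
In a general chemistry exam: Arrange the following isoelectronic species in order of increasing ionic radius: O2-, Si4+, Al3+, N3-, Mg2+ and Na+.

Si4+ < Al3+ < Mg2+ < Na+ < O2- < N3-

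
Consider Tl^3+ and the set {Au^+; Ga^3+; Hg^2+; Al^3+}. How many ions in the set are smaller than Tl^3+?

First list Z and electron count for each: Al^3+ (Z=13, 10 e⁻), Ga^3+ (Z=31, 28 e⁻), Tl^3+ (Z=81, 78 e⁻), Hg^2+ (Z=80, 78 e⁻), Au^+ (Z=79, 78 e⁻). Al^3+ < Ga^3+ (same group, 1 shell fewer); Ga^3+ < Tl^3+ (same group, 2 shells fewer); Tl^3+ < Hg^2+ (isoelectronic, higher Z=81 is smaller); Hg^2+ < Au^+ (isoelectronic, higher Z=80 is smaller).
Relative to Tl^3+, the ions that are smaller are Al^3+, Ga^3+. That's 2.

2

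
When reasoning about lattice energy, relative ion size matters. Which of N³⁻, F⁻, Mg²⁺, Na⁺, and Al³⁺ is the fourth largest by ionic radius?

Mg²⁺

These species are isoelectronic with 10 electrons. The only difference is the number of protons: Al³⁺ (Z=13), Mg²⁺ (Z=12), Na⁺ (Z=11), F⁻ (Z=9), N³⁻ (Z=7). The strongest nuclear pull (Al³⁺) gives the smallest ion.
Full ascending order: Al³⁺ < Mg²⁺ < Na⁺ < F⁻ < N³⁻. Counting from the largest, position 4 is Mg²⁺.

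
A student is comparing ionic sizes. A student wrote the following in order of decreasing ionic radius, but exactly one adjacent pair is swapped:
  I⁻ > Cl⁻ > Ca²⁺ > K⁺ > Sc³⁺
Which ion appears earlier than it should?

Ca²⁺

Check each adjacent pair. Ca²⁺ and K⁺ are reversed: they are isoelectronic (18 e⁻) and Ca has more protons than K (20 vs 19), making Ca²⁺ smaller. No other neighbouring pair contradicts the periodic trends, so Ca²⁺ is the ion listed too early.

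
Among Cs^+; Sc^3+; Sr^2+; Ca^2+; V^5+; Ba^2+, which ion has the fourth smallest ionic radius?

Sr^2+

V^5+: 18 e⁻, Z=23, Sc^3+: 18 e⁻, Z=21, Ca^2+: 18 e⁻, Z=20, Sr^2+: 36 e⁻, Z=38, Ba^2+: 54 e⁻, Z=56, Cs^+: 54 e⁻, Z=55. V^5+ < Sc^3+ (isoelectronic, higher Z=23 is smaller); Sc^3+ < Ca^2+ (both 18 e⁻, Z=21>20); Ca^2+ < Sr^2+ (same group, 1 shell fewer); Sr^2+ < Ba^2+ (same group, 1 shell fewer); Ba^2+ < Cs^+ (both 54 e⁻, Z=56>55).
Ordering: V^5+ < Sc^3+ < Ca^2+ < Sr^2+ < Ba^2+ < Cs^+. The fourth smallest is Sr^2+.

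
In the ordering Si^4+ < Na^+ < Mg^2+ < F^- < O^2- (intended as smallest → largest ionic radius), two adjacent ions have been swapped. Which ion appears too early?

Na^+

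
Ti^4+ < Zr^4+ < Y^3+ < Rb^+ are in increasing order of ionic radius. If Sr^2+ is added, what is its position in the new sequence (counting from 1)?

Tabulating Z and e⁻: Ti^4+: 18 e⁻, Z=22, Zr^4+: 36 e⁻, Z=40, Y^3+: 36 e⁻, Z=39, Sr^2+: 36 e⁻, Z=38, Rb^+: 36 e⁻, Z=37. Ti^4+ < Zr^4+ (same group, period 4 vs 5); Zr^4+ < Y^3+ (both 36 e⁻, Z=40>39); Y^3+ < Sr^2+ (both 36 e⁻, Z=39>38); Sr^2+ < Rb^+ (isoelectronic, higher Z=38 is smaller).
With Sr^2+ included the full order is Ti^4+ < Zr^4+ < Y^3+ < Sr^2+ < Rb^+, so it takes position 4.

4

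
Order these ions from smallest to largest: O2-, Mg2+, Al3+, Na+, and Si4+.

Si4+ < Al3+ < Mg2+ < Na+ < O2-

Isoelectronic series (10 e⁻ each). Size is set by nuclear charge: more protons means a smaller ion. Si4+ (Z=14), Al3+ (Z=13), Mg2+ (Z=12), Na+ (Z=11), O2- (Z=8).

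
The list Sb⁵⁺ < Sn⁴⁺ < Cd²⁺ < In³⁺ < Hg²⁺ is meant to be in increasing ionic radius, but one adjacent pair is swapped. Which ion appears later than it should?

In³⁺

Check each adjacent pair. Cd²⁺ and In³⁺ are reversed: both have 46 electrons but Z(In)=49 > Z(Cd)=48, so In³⁺ should be the smaller of the two. No other neighbouring pair contradicts the periodic trends, so In³⁺ is the ion listed too late.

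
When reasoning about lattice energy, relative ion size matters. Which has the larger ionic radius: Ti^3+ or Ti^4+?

Ti^3+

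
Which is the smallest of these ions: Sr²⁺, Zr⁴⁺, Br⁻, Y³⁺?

Zr⁴⁺

These species are isoelectronic with 36 electrons. The only difference is the number of protons: Zr⁴⁺ (Z=40), Y³⁺ (Z=39), Sr²⁺ (Z=38), Br⁻ (Z=35). The strongest nuclear pull (Zr⁴⁺) gives the smallest ion.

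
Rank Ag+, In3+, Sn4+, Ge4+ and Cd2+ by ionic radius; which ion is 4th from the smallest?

First list Z and electron count for each: Ge4+ (Z=32, 28 e⁻), Sn4+ (Z=50, 46 e⁻), In3+ (Z=49, 46 e⁻), Cd2+ (Z=48, 46 e⁻), Ag+ (Z=47, 46 e⁻). Ge4+ < Sn4+ (same group, period 4 vs 5); Sn4+ < In3+ (both 46 e⁻, Z=50>49); In3+ < Cd2+ (both 46 e⁻, Z=49>48); Cd2+ < Ag+ (isoelectronic, higher Z=48 is smaller).
That gives Ge4+ < Sn4+ < In3+ < Cd2+ < Ag+. From the smallest end, number 4 is Cd2+.

Cd2+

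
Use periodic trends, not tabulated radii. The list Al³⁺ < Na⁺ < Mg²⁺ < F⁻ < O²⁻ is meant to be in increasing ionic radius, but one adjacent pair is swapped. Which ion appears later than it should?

Mg²⁺

Compare adjacent ions: Mg²⁺ and Na⁺ share 10 electrons; the higher nuclear charge on Mg (Z=12) contracts it more, so Mg²⁺ < Na⁺ — yet in this increasing list Na⁺ sits before Mg²⁺. Nothing else is reversed, so Mg²⁺ should move one place to the left.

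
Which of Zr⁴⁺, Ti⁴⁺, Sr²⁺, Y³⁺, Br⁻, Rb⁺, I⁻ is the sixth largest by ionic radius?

Zr⁴⁺

Work out protons and electrons: Ti⁴⁺ (Z=22, 18 e⁻), Zr⁴⁺ (Z=40, 36 e⁻), Y³⁺ (Z=39, 36 e⁻), Sr²⁺ (Z=38, 36 e⁻), Rb⁺ (Z=37, 36 e⁻), Br⁻ (Z=35, 36 e⁻), I⁻ (Z=53, 54 e⁻). Ti⁴⁺ < Zr⁴⁺ (same group, 1 shell fewer); Zr⁴⁺ < Y³⁺ (isoelectronic, higher Z=40 is smaller); Y³⁺ < Sr²⁺ (both 36 e⁻, Z=39>38); Sr²⁺ < Rb⁺ (both 36 e⁻, Z=38>37); Rb⁺ < Br⁻ (isoelectronic, higher Z=37 is smaller); Br⁻ < I⁻ (same group, 1 shell fewer).
That gives Ti⁴⁺ < Zr⁴⁺ < Y³⁺ < Sr²⁺ < Rb⁺ < Br⁻ < I⁻. From the largest end, number 6 is Zr⁴⁺.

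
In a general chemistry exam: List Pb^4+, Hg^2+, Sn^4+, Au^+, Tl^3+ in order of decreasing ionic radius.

Sn^4+: 46 e⁻, Z=50, Pb^4+: 78 e⁻, Z=82, Tl^3+: 78 e⁻, Z=81, Hg^2+: 78 e⁻, Z=80, Au^+: 78 e⁻, Z=79. Sn^4+ < Pb^4+ (same group, period 5 vs 6); Pb^4+ < Tl^3+ (both 78 e⁻, Z=82>81); Tl^3+ < Hg^2+ (both 78 e⁻, Z=81>80); Hg^2+ < Au^+ (isoelectronic, higher Z=80 is smaller).

Au^+ > Hg^2+ > Tl^3+ > Pb^4+ > Sn^4+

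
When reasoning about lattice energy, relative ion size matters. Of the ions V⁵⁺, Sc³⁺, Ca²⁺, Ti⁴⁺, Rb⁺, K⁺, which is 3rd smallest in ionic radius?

Work out protons and electrons: V⁵⁺ has 18 e⁻ (Z=23), Ti⁴⁺ has 18 e⁻ (Z=22), Sc³⁺ has 18 e⁻ (Z=21), Ca²⁺ has 18 e⁻ (Z=20), K⁺ has 18 e⁻ (Z=19), Rb⁺ has 36 e⁻ (Z=37). V⁵⁺ < Ti⁴⁺ (isoelectronic, higher Z=23 is smaller); Ti⁴⁺ < Sc³⁺ (both 18 e⁻, Z=22>21); Sc³⁺ < Ca²⁺ (both 18 e⁻, Z=21>20); Ca²⁺ < K⁺ (both 18 e⁻, Z=20>19); K⁺ < Rb⁺ (same group, 1 shell fewer).
So the order is V⁵⁺ < Ti⁴⁺ < Sc³⁺ < Ca²⁺ < K⁺ < Rb⁺; the 3rd-smallest ion is Sc³⁺.

Sc³⁺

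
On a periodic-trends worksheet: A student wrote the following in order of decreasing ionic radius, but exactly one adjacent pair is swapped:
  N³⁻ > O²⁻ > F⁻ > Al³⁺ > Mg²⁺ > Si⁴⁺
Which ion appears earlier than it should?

Scanning neighbour by neighbour, only Al³⁺/Mg²⁺ violates a trend: Al³⁺ and Mg²⁺ share 10 electrons; the higher nuclear charge on Al (Z=13) contracts it more, so Al³⁺ < Mg²⁺. That makes Al³⁺ the one sitting a position early relative to where it belongs.

Al³⁺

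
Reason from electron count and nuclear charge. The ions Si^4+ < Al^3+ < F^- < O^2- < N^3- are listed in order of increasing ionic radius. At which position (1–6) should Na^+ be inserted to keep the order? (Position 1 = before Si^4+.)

3

Isoelectronic series (10 e⁻ each). Size is set by nuclear charge: more protons means a smaller ion. Si^4+ (Z=14), Al^3+ (Z=13), Na^+ (Z=11), F^- (Z=9), O^2- (Z=8), N^3- (Z=7).
Merged order: Si^4+ < Al^3+ < Na^+ < F^- < O^2- < N^3- — Na^+ is number 3.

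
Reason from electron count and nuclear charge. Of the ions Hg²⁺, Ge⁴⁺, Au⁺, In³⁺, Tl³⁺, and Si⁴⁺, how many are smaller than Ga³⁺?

Tabulating Z and e⁻: Si⁴⁺ (Z=14, 10 e⁻), Ge⁴⁺ (Z=32, 28 e⁻), Ga³⁺ (Z=31, 28 e⁻), In³⁺ (Z=49, 46 e⁻), Tl³⁺ (Z=81, 78 e⁻), Hg²⁺ (Z=80, 78 e⁻), Au⁺ (Z=79, 78 e⁻). Si⁴⁺ < Ge⁴⁺ (same group, period 3 vs 4); Ge⁴⁺ < Ga³⁺ (isoelectronic, higher Z=32 is smaller); Ga³⁺ < In³⁺ (same group, 1 shell fewer); In³⁺ < Tl³⁺ (same group, period 5 vs 6); Tl³⁺ < Hg²⁺ (both 78 e⁻, Z=81>80); Hg²⁺ < Au⁺ (both 78 e⁻, Z=80>79).
Ordering all of them (including Ga³⁺) by radius gives Si⁴⁺ < Ge⁴⁺ < Ga³⁺ < In³⁺ < Tl³⁺ < Hg²⁺ < Au⁺. So 2 are smaller.

2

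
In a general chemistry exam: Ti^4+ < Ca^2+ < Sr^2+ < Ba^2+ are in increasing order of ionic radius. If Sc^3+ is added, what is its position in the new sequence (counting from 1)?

Ti^4+ (Z=22, 18 e⁻), Sc^3+ (Z=21, 18 e⁻), Ca^2+ (Z=20, 18 e⁻), Sr^2+ (Z=38, 36 e⁻), Ba^2+ (Z=56, 54 e⁻). Ti^4+ < Sc^3+ (isoelectronic, higher Z=22 is smaller); Sc^3+ < Ca^2+ (both 18 e⁻, Z=21>20); Ca^2+ < Sr^2+ (same group, 1 shell fewer); Sr^2+ < Ba^2+ (same group, 1 shell fewer).
Merged order: Ti^4+ < Sc^3+ < Ca^2+ < Sr^2+ < Ba^2+ — Sc^3+ is number 2.

2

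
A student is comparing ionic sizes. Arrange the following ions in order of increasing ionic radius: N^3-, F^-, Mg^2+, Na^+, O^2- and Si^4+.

Si^4+ < Mg^2+ < Na^+ < F^- < O^2- < N^3-

All of these have 10 electrons (isoelectronic). With the same electron cloud, the ion with the most protons pulls it in tightest. Nuclear charges: Si^4+ (Z=14), Mg^2+ (Z=12), Na^+ (Z=11), F^- (Z=9), O^2- (Z=8), N^3- (Z=7). Highest Z is smallest.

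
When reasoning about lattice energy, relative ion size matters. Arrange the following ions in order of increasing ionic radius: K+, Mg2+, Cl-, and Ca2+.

Mg2+ (Z=12, 10 e⁻), Ca2+ (Z=20, 18 e⁻), K+ (Z=19, 18 e⁻), Cl- (Z=17, 18 e⁻). Mg2+ < Ca2+ (same group, period 3 vs 4); Ca2+ < K+ (isoelectronic, higher Z=20 is smaller); K+ < Cl- (isoelectronic, higher Z=19 is smaller).

Mg2+ < Ca2+ < K+ < Cl-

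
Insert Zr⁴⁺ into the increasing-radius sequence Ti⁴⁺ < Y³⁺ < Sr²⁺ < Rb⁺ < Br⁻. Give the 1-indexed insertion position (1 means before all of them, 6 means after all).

Tabulating Z and e⁻: Ti⁴⁺ has 18 e⁻ (Z=22), Zr⁴⁺ has 36 e⁻ (Z=40), Y³⁺ has 36 e⁻ (Z=39), Sr²⁺ has 36 e⁻ (Z=38), Rb⁺ has 36 e⁻ (Z=37), Br⁻ has 36 e⁻ (Z=35). Ti⁴⁺ < Zr⁴⁺ (same group, period 4 vs 5); Zr⁴⁺ < Y³⁺ (both 36 e⁻, Z=40>39); Y³⁺ < Sr²⁺ (isoelectronic, higher Z=39 is smaller); Sr²⁺ < Rb⁺ (both 36 e⁻, Z=38>37); Rb⁺ < Br⁻ (isoelectronic, higher Z=37 is smaller).
Putting Zr⁴⁺ in gives Ti⁴⁺ < Zr⁴⁺ < Y³⁺ < Sr²⁺ < Rb⁺ < Br⁻; it lands at slot 2.

2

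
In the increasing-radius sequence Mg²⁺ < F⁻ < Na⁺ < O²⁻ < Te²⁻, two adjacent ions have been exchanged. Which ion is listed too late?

Check each adjacent pair. F⁻ and Na⁺ are reversed: both have 10 electrons but Z(Na)=11 > Z(F)=9, so Na⁺ should be the smaller of the two. No other neighbouring pair contradicts the periodic trends, so Na⁺ is the ion listed too late.

Na⁺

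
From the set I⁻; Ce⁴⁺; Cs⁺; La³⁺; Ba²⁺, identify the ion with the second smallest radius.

La³⁺

These species are isoelectronic with 54 electrons. The only difference is the number of protons: Ce⁴⁺ (Z=58), La³⁺ (Z=57), Ba²⁺ (Z=56), Cs⁺ (Z=55), I⁻ (Z=53). The strongest nuclear pull (Ce⁴⁺) gives the smallest ion.
Full ascending order: Ce⁴⁺ < La³⁺ < Ba²⁺ < Cs⁺ < I⁻. Counting from the smallest, position 2 is La³⁺.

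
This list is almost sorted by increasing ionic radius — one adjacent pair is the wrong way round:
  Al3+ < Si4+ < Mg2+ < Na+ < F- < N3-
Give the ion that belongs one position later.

The pair Al3+, Si4+ is the wrong way round — both have 10 electrons but Z(Si)=14 > Z(Al)=13, so Si4+ should be the smaller of the two. All other adjacent pairs agree with periodic trends, so Al3+ is the misplaced ion.

Al3+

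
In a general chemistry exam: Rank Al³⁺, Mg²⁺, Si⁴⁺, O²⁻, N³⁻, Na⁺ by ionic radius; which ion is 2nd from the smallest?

Al³⁺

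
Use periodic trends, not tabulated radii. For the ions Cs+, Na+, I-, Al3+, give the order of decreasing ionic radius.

Tabulating Z and e⁻: Al3+ (Z=13, 10 e⁻), Na+ (Z=11, 10 e⁻), Cs+ (Z=55, 54 e⁻), I- (Z=53, 54 e⁻). Al3+ < Na+ (isoelectronic, higher Z=13 is smaller); Na+ < Cs+ (same group, 3 shells fewer); Cs+ < I- (both 54 e⁻, Z=55>53).

I- > Cs+ > Na+ > Al3+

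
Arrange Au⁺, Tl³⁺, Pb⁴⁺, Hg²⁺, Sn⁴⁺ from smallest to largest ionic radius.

Electron counts and nuclear charges: Sn⁴⁺: 46 e⁻, Z=50, Pb⁴⁺: 78 e⁻, Z=82, Tl³⁺: 78 e⁻, Z=81, Hg²⁺: 78 e⁻, Z=80, Au⁺: 78 e⁻, Z=79. Sn⁴⁺ < Pb⁴⁺ (same group, period 5 vs 6); Pb⁴⁺ < Tl³⁺ (both 78 e⁻, Z=82>81); Tl³⁺ < Hg²⁺ (isoelectronic, higher Z=81 is smaller); Hg²⁺ < Au⁺ (both 78 e⁻, Z=80>79).

Sn⁴⁺ < Pb⁴⁺ < Tl³⁺ < Hg²⁺ < Au⁺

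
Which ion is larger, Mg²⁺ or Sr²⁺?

Sr²⁺

Same group, same charge. Going down the group adds an extra shell of electrons, so the ion gets larger: Mg²⁺ is highest in the group and smallest.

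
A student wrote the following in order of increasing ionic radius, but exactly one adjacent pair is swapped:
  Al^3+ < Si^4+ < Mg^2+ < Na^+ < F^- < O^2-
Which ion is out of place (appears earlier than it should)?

Al^3+

Check each adjacent pair. Al^3+ and Si^4+ are reversed: both have 10 electrons but Z(Si)=14 > Z(Al)=13, so Si^4+ should be the smaller of the two. No other neighbouring pair contradicts the periodic trends, so Al^3+ is the ion listed too early.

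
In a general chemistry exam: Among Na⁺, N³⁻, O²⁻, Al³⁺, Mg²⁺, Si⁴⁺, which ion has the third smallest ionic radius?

Mg²⁺

Each ion has 10 electrons. The ranking follows nuclear charge in reverse — greater Z gives a smaller radius. Si⁴⁺ (Z=14), Al³⁺ (Z=13), Mg²⁺ (Z=12), Na⁺ (Z=11), O²⁻ (Z=8), N³⁻ (Z=7).
Ordering: Si⁴⁺ < Al³⁺ < Mg²⁺ < Na⁺ < O²⁻ < N³⁻. The third smallest is Mg²⁺.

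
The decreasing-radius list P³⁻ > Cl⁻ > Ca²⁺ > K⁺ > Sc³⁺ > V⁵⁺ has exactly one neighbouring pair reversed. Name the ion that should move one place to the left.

K⁺

Compare adjacent ions: both have 18 electrons but Z(Ca)=20 > Z(K)=19, so Ca²⁺ should be the smaller of the two — yet in this decreasing list Ca²⁺ sits before K⁺. Nothing else is reversed, so K⁺ should move one place to the left.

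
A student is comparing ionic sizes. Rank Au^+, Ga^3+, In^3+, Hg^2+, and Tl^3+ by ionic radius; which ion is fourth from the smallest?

Hg^2+

Ga^3+ (Z=31, 28 e⁻), In^3+ (Z=49, 46 e⁻), Tl^3+ (Z=81, 78 e⁻), Hg^2+ (Z=80, 78 e⁻), Au^+ (Z=79, 78 e⁻). Ga^3+ < In^3+ (same group, 1 shell fewer); In^3+ < Tl^3+ (same group, period 5 vs 6); Tl^3+ < Hg^2+ (isoelectronic, higher Z=81 is smaller); Hg^2+ < Au^+ (isoelectronic, higher Z=80 is smaller).
Ordering: Ga^3+ < In^3+ < Tl^3+ < Hg^2+ < Au^+. The fourth smallest is Hg^2+.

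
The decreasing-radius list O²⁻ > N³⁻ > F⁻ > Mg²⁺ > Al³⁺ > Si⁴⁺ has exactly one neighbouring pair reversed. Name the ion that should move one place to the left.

N³⁻

The pair O²⁻, N³⁻ is the wrong way round — O²⁻ and N³⁻ share 10 electrons; the higher nuclear charge on O (Z=8) contracts it more, so O²⁻ < N³⁻. All other adjacent pairs agree with periodic trends, so N³⁻ is the misplaced ion.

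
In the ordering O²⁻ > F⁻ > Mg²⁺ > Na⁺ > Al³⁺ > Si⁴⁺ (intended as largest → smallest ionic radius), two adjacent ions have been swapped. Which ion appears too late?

The pair Mg²⁺, Na⁺ is the wrong way round — they are isoelectronic (10 e⁻) and Mg has more protons than Na (12 vs 11), making Mg²⁺ smaller. All other adjacent pairs agree with periodic trends, so Na⁺ is the misplaced ion.

Na⁺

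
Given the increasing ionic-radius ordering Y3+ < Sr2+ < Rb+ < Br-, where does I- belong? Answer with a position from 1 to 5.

Y3+ (Z=39, 36 e⁻), Sr2+ (Z=38, 36 e⁻), Rb+ (Z=37, 36 e⁻), Br- (Z=35, 36 e⁻), I- (Z=53, 54 e⁻). Y3+ < Sr2+ (isoelectronic, higher Z=39 is smaller); Sr2+ < Rb+ (isoelectronic, higher Z=38 is smaller); Rb+ < Br- (both 36 e⁻, Z=37>35); Br- < I- (same group, period 4 vs 5).
The complete sequence is Y3+ < Sr2+ < Rb+ < Br- < I-. I- sits at position 5.

5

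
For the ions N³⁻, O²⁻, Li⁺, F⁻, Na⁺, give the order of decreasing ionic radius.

N³⁻ > O²⁻ > F⁻ > Na⁺ > Li⁺

Electron counts and nuclear charges: Li⁺: 2 e⁻, Z=3, Na⁺: 10 e⁻, Z=11, F⁻: 10 e⁻, Z=9, O²⁻: 10 e⁻, Z=8, N³⁻: 10 e⁻, Z=7. Li⁺ < Na⁺ (same group, period 2 vs 3); Na⁺ < F⁻ (isoelectronic, higher Z=11 is smaller); F⁻ < O²⁻ (isoelectronic, higher Z=9 is smaller); O²⁻ < N³⁻ (isoelectronic, higher Z=8 is smaller).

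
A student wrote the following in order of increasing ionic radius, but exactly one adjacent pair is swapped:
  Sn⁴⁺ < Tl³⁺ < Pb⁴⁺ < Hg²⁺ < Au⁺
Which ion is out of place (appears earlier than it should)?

Scanning neighbour by neighbour, only Tl³⁺/Pb⁴⁺ violates a trend: both have 78 electrons but Z(Pb)=82 > Z(Tl)=81, so Pb⁴⁺ should be the smaller of the two. That makes Tl³⁺ the one sitting a position early relative to where it belongs.

Tl³⁺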